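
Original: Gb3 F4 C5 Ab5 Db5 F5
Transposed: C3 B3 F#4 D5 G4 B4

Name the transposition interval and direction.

down a diminished fifth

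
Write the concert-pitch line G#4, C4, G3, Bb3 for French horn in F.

The French horn in F sounds a perfect fifth below written, so the written part must be a perfect fifth above concert — transpose each note up.
G#4 to D#5
C4 to G4
G3 to D4
Bb3 to F4

D#5 G4 D4 F4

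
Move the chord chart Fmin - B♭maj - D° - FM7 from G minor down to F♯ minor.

Emin Amaj C#° EM7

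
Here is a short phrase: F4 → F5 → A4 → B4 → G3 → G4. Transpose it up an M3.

A4 A5 C#5 D#5 B3 B4

F4 to A4
F5 to A5
A4 to C#5
B4 to D#5
G3 to B3
G4 to B4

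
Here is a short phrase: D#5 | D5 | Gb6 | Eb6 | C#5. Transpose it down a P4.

A#4 A4 Db6 Bb5 G#4

D#5 -> A#4
D5 -> A4
Gb6 -> Db6
Eb6 -> Bb5
C#5 -> G#4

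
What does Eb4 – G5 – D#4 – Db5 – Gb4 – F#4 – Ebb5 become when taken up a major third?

Eb4 to G4
G5 to B5
D#4 to F##4
Db5 to F5
Gb4 to Bb4
F#4 to A#4
Ebb5 to Gb5

G4 B5 F##4 F5 Bb4 A#4 Gb5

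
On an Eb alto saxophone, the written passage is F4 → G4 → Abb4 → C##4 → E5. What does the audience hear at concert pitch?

Written C4 on the Eb alto saxophone sounds as Eb3, a major sixth lower; apply that shift to every note.
F4 becomes Ab3
G4 becomes Bb3
Abb4 becomes Cbb4
C##4 becomes E#3
E5 becomes G4

Ab3 Bb3 Cbb4 E#3 G4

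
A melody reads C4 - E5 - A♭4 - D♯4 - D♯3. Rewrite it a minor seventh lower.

D3 F#4 Bb3 E#3 E#2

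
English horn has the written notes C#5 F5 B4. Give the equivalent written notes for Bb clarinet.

First find concert pitch: the English horn sounds a perfect fifth below written, so C#5 F5 B4 sounds F#4 Bb4 E4.
Then write for Bb clarinet: it sounds a major second below written, so the part must be a major second above concert.
F#4 → G#4
Bb4 → C5
E4 → F#4

G#4 C5 F#4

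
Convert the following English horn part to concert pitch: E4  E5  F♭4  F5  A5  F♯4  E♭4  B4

A3 A4 Bbb3 Bb4 D5 B3 Ab3 E4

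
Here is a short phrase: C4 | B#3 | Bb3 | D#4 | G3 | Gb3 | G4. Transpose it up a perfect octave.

C4 up a perfect octave is C5.
B#3: an octave up reaches B, and 12 semitones makes it B#4.
Bb3: an octave up reaches B, and 12 semitones makes it Bb4.
D#4 up a perfect octave is D#5.
G3: an octave up reaches G, and 12 semitones makes it G4.
Gb3: an octave up reaches G, and 12 semitones makes it Gb4.
A perfect octave up from G4 gives G5.

C5 B#4 Bb4 D#5 G4 Gb4 G5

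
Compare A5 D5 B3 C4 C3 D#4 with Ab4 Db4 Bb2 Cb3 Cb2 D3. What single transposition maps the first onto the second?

down an augmented octave

From A5 to Ab4 is 8 letter names — an octave of some quality.
Ab4 to A5 is 13 semitones, which makes it an augmented octave; the second version is lower, so the direction is down.
Checking another pair — D#4 → D3 — gives the same interval.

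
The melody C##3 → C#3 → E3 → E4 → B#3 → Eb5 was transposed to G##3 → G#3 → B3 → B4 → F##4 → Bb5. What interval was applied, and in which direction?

up a perfect fifth

Take the first pair: C##3 → G##3. C to G spans 5 letter names, so the interval is some kind of fifth.
C##3 to G##3 is 7 semitones, which makes it a perfect fifth; the second version is higher, so the direction is up.
Checking another pair — Eb5 → Bb5 — gives the same interval.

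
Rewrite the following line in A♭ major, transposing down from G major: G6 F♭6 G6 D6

From G down to A♭ is a major seventh; apply that to each pitch.
G6 → Ab5
Fb6 → Gbb5
G6 → Ab5
D6 → Eb5

Ab5 Gbb5 Ab5 Eb5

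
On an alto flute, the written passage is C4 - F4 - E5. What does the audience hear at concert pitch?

The alto flute sounds a perfect fourth below written, so transpose each written note down a perfect fourth.
C4 to G3
F4 to C4
E5 to B4

G3 C4 B4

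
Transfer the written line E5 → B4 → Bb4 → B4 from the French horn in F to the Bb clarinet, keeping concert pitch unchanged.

First find concert pitch: the French horn in F sounds a perfect fifth below written, so E5 B4 Bb4 B4 sounds A4 E4 Eb4 E4.
Then write for Bb clarinet: it sounds a major second below written, so the part must be a major second above concert.
A4 → B4
E4 → F#4
Eb4 → F4
E4 → F#4

B4 F#4 F4 F#4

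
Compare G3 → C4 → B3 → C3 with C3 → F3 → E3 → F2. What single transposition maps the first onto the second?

From G3 to C3 is 5 letter names — a fifth of some quality.
C3 to G3 is 7 semitones, which makes it a perfect fifth; the second version is lower, so the direction is down.
Checking another pair — C3 → F2 — gives the same interval.

down a perfect fifth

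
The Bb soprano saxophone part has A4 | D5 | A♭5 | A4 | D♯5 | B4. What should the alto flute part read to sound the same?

First find concert pitch: the Bb soprano saxophone sounds a major second below written, so A4 D5 A♭5 A4 D♯5 B4 sounds G4 C5 Gb5 G4 C#5 A4.
Then write for alto flute: it sounds a perfect fourth below written, so the part must be a perfect fourth above concert.
G4 → C5
C5 → F5
Gb5 → Cb6
G4 → C5
C#5 → F#5
A4 → D5

C5 F5 Cb6 C5 F#5 D5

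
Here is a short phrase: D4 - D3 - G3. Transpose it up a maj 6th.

B4 B3 E4

D4 up a major sixth is B4.
A major sixth up from D3 gives B3.
G3 up a major sixth is E4.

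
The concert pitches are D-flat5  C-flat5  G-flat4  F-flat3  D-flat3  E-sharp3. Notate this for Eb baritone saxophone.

Bb6 Ab6 Eb6 Db5 Bb4 C##5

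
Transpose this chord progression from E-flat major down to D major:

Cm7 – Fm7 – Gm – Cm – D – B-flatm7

E-flat major down to D major is a minor second; each chord root moves by that interval while the quality stays the same.
Cm7: root C down a minor second → B, giving Bm7.
Fm7: root F down a minor second → E, giving Em7.
Gm: root G down a minor second → F#, giving F#m.
Cm: root C down a minor second → B, giving Bm.
D: root D down a minor second → C#, giving C#.
B-flatm7: root B-flat down a minor second → A, giving Am7.

Bm7 Em7 F#m Bm C# Am7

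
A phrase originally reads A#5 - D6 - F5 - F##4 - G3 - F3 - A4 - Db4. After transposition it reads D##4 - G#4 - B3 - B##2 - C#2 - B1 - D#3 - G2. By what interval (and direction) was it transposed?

From A#5 to D##4 is 12 letter names — a twelfth of some quality.
D##4 to A#5 is 18 semitones, which makes it a diminished twelfth; the second version is lower, so the direction is down.
Checking another pair — Db4 → G2 — gives the same interval.

down a diminished twelfth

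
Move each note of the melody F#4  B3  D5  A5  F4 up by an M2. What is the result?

G#4 C#4 E5 B5 G4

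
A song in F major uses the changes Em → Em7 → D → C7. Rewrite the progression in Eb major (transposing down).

Dm Dm7 C Bb7

F major down to Eb major is a major second; each chord root moves by that interval while the quality stays the same.
Em: root E down a major second → D, giving Dm.
Em7: root E down a major second → D, giving Dm7.
D: root D down a major second → C, giving C.
C7: root C down a major second → Bb, giving Bb7.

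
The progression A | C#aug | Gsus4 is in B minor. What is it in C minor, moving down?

B minor down to C minor is a major seventh; each chord root moves by that interval while the quality stays the same.
A: root A down a major seventh → Bb, giving Bb.
C#aug: root C# down a major seventh → D, giving Daug.
Gsus4: root G down a major seventh → Ab, giving Absus4.

Bb Daug Absus4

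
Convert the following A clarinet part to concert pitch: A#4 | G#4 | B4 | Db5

The A clarinet sounds a minor third below written, so transpose each written note down a minor third.
A#4 becomes F##4
G#4 becomes E#4
B4 becomes G#4
Db5 becomes Bb4

F##4 E#4 G#4 Bb4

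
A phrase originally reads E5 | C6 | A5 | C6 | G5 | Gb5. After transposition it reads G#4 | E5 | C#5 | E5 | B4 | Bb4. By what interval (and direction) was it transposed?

From E5 to G#4 is 6 letter names — a sixth of some quality.
G#4 to E5 is 8 semitones, which makes it a minor sixth; the second version is lower, so the direction is down.
Checking another pair — Gb5 → Bb4 — gives the same interval.

down a minor sixth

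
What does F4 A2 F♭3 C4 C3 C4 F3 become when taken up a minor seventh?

Eb5 G3 Ebb4 Bb4 Bb3 Bb4 Eb4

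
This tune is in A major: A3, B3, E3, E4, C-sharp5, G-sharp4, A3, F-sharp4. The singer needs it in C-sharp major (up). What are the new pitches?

C#4 D#4 G#3 G#4 E#5 B#4 C#4 A#4

From A up to C-sharp is a major third; apply that to each pitch.
A3 -> C#4
B3 -> D#4
E3 -> G#3
E4 -> G#4
C#5 -> E#5
G#4 -> B#4
A3 -> C#4
F#4 -> A#4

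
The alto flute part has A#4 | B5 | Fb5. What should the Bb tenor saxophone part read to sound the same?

F##5 G#6 Db6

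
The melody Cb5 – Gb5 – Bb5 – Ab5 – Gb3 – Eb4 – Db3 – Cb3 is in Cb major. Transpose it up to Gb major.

From Cb up to Gb is a perfect fifth; apply that to each pitch.
Cb5 becomes Gb5
Gb5 becomes Db6
Bb5 becomes F6
Ab5 becomes Eb6
Gb3 becomes Db4
Eb4 becomes Bb4
Db3 becomes Ab3
Cb3 becomes Gb3

Gb5 Db6 F6 Eb6 Db4 Bb4 Ab3 Gb3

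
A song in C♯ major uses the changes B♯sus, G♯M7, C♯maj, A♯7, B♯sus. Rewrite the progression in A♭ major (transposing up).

Gsus EbM7 Abmaj F7 Gsus

C♯ major up to A♭ major is a diminished sixth; each chord root moves by that interval while the quality stays the same.
B♯sus: root B♯ up a diminished sixth → G, giving Gsus.
G♯M7: root G♯ up a diminished sixth → Eb, giving EbM7.
C♯maj: root C♯ up a diminished sixth → Ab, giving Abmaj.
A♯7: root A♯ up a diminished sixth → F, giving F7.
B♯sus: root B♯ up a diminished sixth → G, giving Gsus.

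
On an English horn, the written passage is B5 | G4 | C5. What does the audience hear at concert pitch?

E5 C4 F4

The English horn sounds a perfect fifth below written, so transpose each written note down a perfect fifth.
B5 to E5
G4 to C4
C5 to F4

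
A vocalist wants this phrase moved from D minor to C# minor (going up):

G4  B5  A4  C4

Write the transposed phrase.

From D up to C# is a major seventh; apply that to each pitch.
G4 to F#5
B5 to A#6
A4 to G#5
C4 to B4

F#5 A#6 G#5 B4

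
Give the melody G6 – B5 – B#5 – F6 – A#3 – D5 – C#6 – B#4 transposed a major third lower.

Eb6 G5 G#5 Db6 F#3 Bb4 A5 G#4

G6 -> Eb6
B5 -> G5
B#5 -> G#5
F6 -> Db6
A#3 -> F#3
D5 -> Bb4
C#6 -> A5
B#4 -> G#4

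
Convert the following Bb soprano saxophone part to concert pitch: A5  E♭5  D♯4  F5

Written C4 on the Bb soprano saxophone sounds as Bb3, a major second lower; apply that shift to every note.
A5 becomes G5
Eb5 becomes Db5
D#4 becomes C#4
F5 becomes Eb5

G5 Db5 C#4 Eb5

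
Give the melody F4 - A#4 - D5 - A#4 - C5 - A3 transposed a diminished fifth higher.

F4 becomes Cb5
A#4 becomes E5
D5 becomes Ab5
A#4 becomes E5
C5 becomes Gb5
A3 becomes Eb4

Cb5 E5 Ab5 E5 Gb5 Eb4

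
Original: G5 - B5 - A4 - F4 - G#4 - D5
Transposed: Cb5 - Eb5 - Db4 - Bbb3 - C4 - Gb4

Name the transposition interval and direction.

down an augmented fifth

Take the first pair: G5 → Cb5. G to C spans 5 letter names, so the interval is some kind of fifth.
Cb5 to G5 is 8 semitones, which makes it an augmented fifth; the second version is lower, so the direction is down.
Checking another pair — D5 → Gb4 — gives the same interval.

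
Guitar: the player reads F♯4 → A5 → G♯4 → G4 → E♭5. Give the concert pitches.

The guitar sounds a perfect octave below written, so transpose each written note down a perfect octave.
F#4 -> F#3
A5 -> A4
G#4 -> G#3
G4 -> G3
Eb5 -> Eb4

F#3 A4 G#3 G3 Eb4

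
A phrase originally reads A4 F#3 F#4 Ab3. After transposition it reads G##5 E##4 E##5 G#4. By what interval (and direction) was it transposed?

Take the first pair: A4 → G##5. A to G spans 7 letter names, so the interval is some kind of seventh.
A4 to G##5 is 12 semitones, which makes it an augmented seventh; the second version is higher, so the direction is up.
Checking another pair — Ab3 → G#4 — gives the same interval.

up an augmented seventh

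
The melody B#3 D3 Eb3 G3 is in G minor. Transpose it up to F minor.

A#4 C4 Db4 F4

From G up to F is a minor seventh; apply that to each pitch.
B#3 to A#4
D3 to C4
Eb3 to Db4
G3 to F4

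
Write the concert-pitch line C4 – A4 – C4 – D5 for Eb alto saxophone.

A4 F#5 A4 B5

The Eb alto saxophone sounds a major sixth below written, so the written part must be a major sixth above concert — transpose each note up.
C4 to A4
A4 to F#5
C4 to A4
D5 to B5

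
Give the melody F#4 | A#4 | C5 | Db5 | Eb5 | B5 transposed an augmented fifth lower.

F#4 -> Bb3
A#4 -> D4
C5 -> Fb4
Db5 -> Gbb4
Eb5 -> Abb4
B5 -> Eb5

Bb3 D4 Fb4 Gbb4 Abb4 Eb5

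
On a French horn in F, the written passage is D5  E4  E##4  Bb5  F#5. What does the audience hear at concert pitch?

G4 A3 A##3 Eb5 B4

The French horn in F sounds a perfect fifth below written, so transpose each written note down a perfect fifth.
D5 gives G4
E4 gives A3
E##4 gives A##3
Bb5 gives Eb5
F#5 gives B4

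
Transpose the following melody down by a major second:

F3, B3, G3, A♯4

Eb3 A3 F3 G#4

F3 to Eb3
B3 to A3
G3 to F3
A#4 to G#4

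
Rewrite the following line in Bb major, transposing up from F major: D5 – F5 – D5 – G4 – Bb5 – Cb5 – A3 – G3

G5 Bb5 G5 C5 Eb6 Fb5 D4 C4

From F up to Bb is a perfect fourth; apply that to each pitch.
D5 gives G5
F5 gives Bb5
D5 gives G5
G4 gives C5
Bb5 gives Eb6
Cb5 gives Fb5
A3 gives D4
G3 gives C4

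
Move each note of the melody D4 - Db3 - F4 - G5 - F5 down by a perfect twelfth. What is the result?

G2 Gb1 Bb2 C4 Bb3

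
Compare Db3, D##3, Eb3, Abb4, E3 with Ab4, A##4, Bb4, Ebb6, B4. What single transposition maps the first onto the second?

From Db3 to Ab4 is 12 letter names — a twelfth of some quality.
Db3 to Ab4 is 19 semitones, which makes it a perfect twelfth; the second version is higher, so the direction is up.
Checking another pair — E3 → B4 — gives the same interval.

up a perfect twelfth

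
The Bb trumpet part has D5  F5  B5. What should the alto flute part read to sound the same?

F5 Ab5 D6

First find concert pitch: the Bb trumpet sounds a major second below written, so D5 F5 B5 sounds C5 Eb5 A5.
Then write for alto flute: it sounds a perfect fourth below written, so the part must be a perfect fourth above concert.
C5 → F5
Eb5 → Ab5
A5 → D6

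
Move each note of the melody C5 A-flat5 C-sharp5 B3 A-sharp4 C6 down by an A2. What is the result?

C5 → Bbb4
Ab5 → Gbb5
C#5 → Bb4
B3 → Ab3
A#4 → G4
C6 → Bbb5

Bbb4 Gbb5 Bb4 Ab3 G4 Bbb5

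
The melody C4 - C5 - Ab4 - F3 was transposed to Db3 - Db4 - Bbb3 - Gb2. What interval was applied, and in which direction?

down a major seventh

From C4 to Db3 is 7 letter names — a seventh of some quality.
Db3 to C4 is 11 semitones, which makes it a major seventh; the second version is lower, so the direction is down.
Checking another pair — F3 → Gb2 — gives the same interval.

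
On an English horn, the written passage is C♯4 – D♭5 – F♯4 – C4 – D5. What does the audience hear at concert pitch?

F#3 Gb4 B3 F3 G4

Written C4 on the English horn sounds as F3, a perfect fifth lower; apply that shift to every note.
C#4 → F#3
Db5 → Gb4
F#4 → B3
C4 → F3
D5 → G4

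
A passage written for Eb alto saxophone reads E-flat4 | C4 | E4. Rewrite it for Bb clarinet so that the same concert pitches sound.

Ab3 F3 A3

First find concert pitch: the Eb alto saxophone sounds a major sixth below written, so E-flat4 C4 E4 sounds Gb3 Eb3 G3.
Then write for Bb clarinet: it sounds a major second below written, so the part must be a major second above concert.
Gb3 → Ab3
Eb3 → F3
G3 → A3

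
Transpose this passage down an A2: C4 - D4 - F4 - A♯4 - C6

C4 to Bbb3
D4 to Cb4
F4 to Ebb4
A#4 to G4
C6 to Bbb5

Bbb3 Cb4 Ebb4 G4 Bbb5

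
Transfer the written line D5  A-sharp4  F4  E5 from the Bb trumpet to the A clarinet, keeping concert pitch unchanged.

Eb5 B4 Gb4 F5

First find concert pitch: the Bb trumpet sounds a major second below written, so D5 A-sharp4 F4 E5 sounds C5 G#4 Eb4 D5.
Then write for A clarinet: it sounds a minor third below written, so the part must be a minor third above concert.
C5 → Eb5
G#4 → B4
Eb4 → Gb4
D5 → F5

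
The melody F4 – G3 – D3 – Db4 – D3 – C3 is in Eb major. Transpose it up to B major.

C#5 D#4 A#3 A4 A#3 G#3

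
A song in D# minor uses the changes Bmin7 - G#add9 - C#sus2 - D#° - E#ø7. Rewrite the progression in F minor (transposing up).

D# minor up to F minor is a diminished third; each chord root moves by that interval while the quality stays the same.
Bmin7: root B up a diminished third → Db, giving Dbmin7.
G#add9: root G# up a diminished third → Bb, giving Bbadd9.
C#sus2: root C# up a diminished third → Eb, giving Ebsus2.
D#°: root D# up a diminished third → F, giving F°.
E#ø7: root E# up a diminished third → G, giving Gø7.

Dbmin7 Bbadd9 Ebsus2 F° Gø7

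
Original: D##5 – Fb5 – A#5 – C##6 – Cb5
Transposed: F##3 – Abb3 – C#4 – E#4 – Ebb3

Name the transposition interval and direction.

Take the first pair: D##5 → F##3. D to F spans 13 letter names, so the interval is some kind of thirteenth.
F##3 to D##5 is 21 semitones, which makes it a major thirteenth; the second version is lower, so the direction is down.
Checking another pair — Cb5 → Ebb3 — gives the same interval.

down a major thirteenth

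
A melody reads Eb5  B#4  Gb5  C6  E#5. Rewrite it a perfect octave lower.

Eb4 B#3 Gb4 C5 E#4

Eb5: an octave down reaches E, and 12 semitones makes it Eb4.
B#4: an octave down reaches B, and 12 semitones makes it B#3.
Gb5: an octave down reaches G, and 12 semitones makes it Gb4.
C6: an octave down reaches C, and 12 semitones makes it C5.
E#5 down a perfect octave is E#4.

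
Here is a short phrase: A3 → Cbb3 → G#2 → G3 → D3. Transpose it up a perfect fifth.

A3 -> E4
Cbb3 -> Gbb3
G#2 -> D#3
G3 -> D4
D3 -> A3

E4 Gbb3 D#3 D4 A3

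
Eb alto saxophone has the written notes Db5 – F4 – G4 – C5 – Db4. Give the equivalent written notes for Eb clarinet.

Db4 F3 G3 C4 Db3

First find concert pitch: the Eb alto saxophone sounds a major sixth below written, so Db5 F4 G4 C5 Db4 sounds Fb4 Ab3 Bb3 Eb4 Fb3.
Then write for Eb clarinet: it sounds a minor third above written, so the part must be a minor third below concert.
Fb4 → Db4
Ab3 → F3
Bb3 → G3
Eb4 → C4
Fb3 → Db3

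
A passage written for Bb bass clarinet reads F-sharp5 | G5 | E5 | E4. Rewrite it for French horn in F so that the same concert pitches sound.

B4 C5 A4 A3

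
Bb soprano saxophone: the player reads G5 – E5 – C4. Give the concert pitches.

F5 D5 Bb3

The Bb soprano saxophone sounds a major second below written, so transpose each written note down a major second.
G5 becomes F5
E5 becomes D5
C4 becomes Bb3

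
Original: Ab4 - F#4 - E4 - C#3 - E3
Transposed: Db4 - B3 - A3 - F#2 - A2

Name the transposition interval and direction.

down a perfect fifth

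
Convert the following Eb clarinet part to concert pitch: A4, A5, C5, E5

Written C4 on the Eb clarinet sounds as Eb4, a minor third higher; apply that shift to every note.
A4 gives C5
A5 gives C6
C5 gives Eb5
E5 gives G5

C5 C6 Eb5 G5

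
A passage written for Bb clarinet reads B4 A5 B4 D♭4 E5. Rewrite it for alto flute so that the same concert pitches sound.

D5 C6 D5 Fb4 G5

First find concert pitch: the Bb clarinet sounds a major second below written, so B4 A5 B4 D♭4 E5 sounds A4 G5 A4 Cb4 D5.
Then write for alto flute: it sounds a perfect fourth below written, so the part must be a perfect fourth above concert.
A4 → D5
G5 → C6
A4 → D5
Cb4 → Fb4
D5 → G5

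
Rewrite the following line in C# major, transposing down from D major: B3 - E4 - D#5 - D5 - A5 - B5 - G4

From D down to C# is a minor second; apply that to each pitch.
B3 → A#3
E4 → D#4
D#5 → C##5
D5 → C#5
A5 → G#5
B5 → A#5
G4 → F#4

A#3 D#4 C##5 C#5 G#5 A#5 F#4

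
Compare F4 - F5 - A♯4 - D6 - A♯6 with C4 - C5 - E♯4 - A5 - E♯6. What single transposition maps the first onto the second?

down a perfect fourth

Take the first pair: F4 → C4. F to C spans 4 letter names, so the interval is some kind of fourth.
C4 to F4 is 5 semitones, which makes it a perfect fourth; the second version is lower, so the direction is down.
Checking another pair — A#6 → E#6 — gives the same interval.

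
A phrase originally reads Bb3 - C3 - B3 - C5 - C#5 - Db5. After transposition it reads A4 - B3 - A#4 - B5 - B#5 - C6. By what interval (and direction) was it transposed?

up a major seventh

Take the first pair: Bb3 → A4. B to A spans 7 letter names, so the interval is some kind of seventh.
Bb3 to A4 is 11 semitones, which makes it a major seventh; the second version is higher, so the direction is up.
Checking another pair — Db5 → C6 — gives the same interval.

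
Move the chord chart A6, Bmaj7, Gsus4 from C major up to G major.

C major up to G major is a perfect fifth; each chord root moves by that interval while the quality stays the same.
A6: root A up a perfect fifth → E, giving E6.
Bmaj7: root B up a perfect fifth → F#, giving F#maj7.
Gsus4: root G up a perfect fifth → D, giving Dsus4.

E6 F#maj7 Dsus4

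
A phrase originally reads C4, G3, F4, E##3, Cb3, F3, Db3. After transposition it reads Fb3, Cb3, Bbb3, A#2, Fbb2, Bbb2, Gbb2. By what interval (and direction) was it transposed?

Take the first pair: C4 → Fb3. C to F spans 5 letter names, so the interval is some kind of fifth.
Fb3 to C4 is 8 semitones, which makes it an augmented fifth; the second version is lower, so the direction is down.
Checking another pair — Db3 → Gbb2 — gives the same interval.

down an augmented fifth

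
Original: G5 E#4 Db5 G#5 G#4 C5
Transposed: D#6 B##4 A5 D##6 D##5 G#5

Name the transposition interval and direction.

up an augmented fifth

Take the first pair: G5 → D#6. G to D spans 5 letter names, so the interval is some kind of fifth.
G5 to D#6 is 8 semitones, which makes it an augmented fifth; the second version is higher, so the direction is up.
Checking another pair — C5 → G#5 — gives the same interval.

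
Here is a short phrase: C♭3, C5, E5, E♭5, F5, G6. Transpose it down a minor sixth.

Cb3 → Eb2
C5 → E4
E5 → G#4
Eb5 → G4
F5 → A4
G6 → B5

Eb2 E4 G#4 G4 A4 B5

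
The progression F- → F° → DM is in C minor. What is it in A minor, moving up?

D- D° BM

C minor up to A minor is a major sixth; each chord root moves by that interval while the quality stays the same.
F-: root F up a major sixth → D, giving D-.
F°: root F up a major sixth → D, giving D°.
DM: root D up a major sixth → B, giving BM.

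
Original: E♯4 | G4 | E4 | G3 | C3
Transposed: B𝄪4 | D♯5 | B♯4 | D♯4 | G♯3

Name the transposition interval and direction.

up an augmented fifth

Take the first pair: E#4 → B##4. E to B spans 5 letter names, so the interval is some kind of fifth.
E#4 to B##4 is 8 semitones, which makes it an augmented fifth; the second version is higher, so the direction is up.
Checking another pair — C3 → G#3 — gives the same interval.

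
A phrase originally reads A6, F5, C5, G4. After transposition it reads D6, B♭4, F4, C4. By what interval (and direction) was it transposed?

Take the first pair: A6 → D6. A to D spans 5 letter names, so the interval is some kind of fifth.
D6 to A6 is 7 semitones, which makes it a perfect fifth; the second version is lower, so the direction is down.
Checking another pair — G4 → C4 — gives the same interval.

down a perfect fifth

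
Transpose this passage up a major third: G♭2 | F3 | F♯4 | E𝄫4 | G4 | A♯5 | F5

Bb2 A3 A#4 Gb4 B4 C##6 A5

Gb2 up a major third is Bb2.
F3: a third up reaches A, and 4 semitones makes it A3.
F#4 up a major third is A#4.
Ebb4 up a major third is Gb4.
G4 up a major third is B4.
A#5: a third up reaches C, and 4 semitones makes it C##6.
A major third up from F5 gives A5.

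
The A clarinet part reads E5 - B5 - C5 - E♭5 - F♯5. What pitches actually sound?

C#5 G#5 A4 C5 D#5

The A clarinet sounds a minor third below written, so transpose each written note down a minor third.
E5 to C#5
B5 to G#5
C5 to A4
Eb5 to C5
F#5 to D#5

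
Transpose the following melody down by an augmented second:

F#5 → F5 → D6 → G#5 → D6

Eb5 Ebb5 Cb6 F5 Cb6

F#5 -> Eb5
F5 -> Ebb5
D6 -> Cb6
G#5 -> F5
D6 -> Cb6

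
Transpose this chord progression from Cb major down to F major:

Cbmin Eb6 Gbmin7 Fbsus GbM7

Cb major down to F major is a diminished fifth; each chord root moves by that interval while the quality stays the same.
Cbmin: root Cb down a diminished fifth → F, giving Fmin.
Eb6: root Eb down a diminished fifth → A, giving A6.
Gbmin7: root Gb down a diminished fifth → C, giving Cmin7.
Fbsus: root Fb down a diminished fifth → Bb, giving Bbsus.
GbM7: root Gb down a diminished fifth → C, giving CM7.

Fmin A6 Cmin7 Bbsus CM7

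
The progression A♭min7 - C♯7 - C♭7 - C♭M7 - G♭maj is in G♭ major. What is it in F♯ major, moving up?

G♭ major up to F♯ major is an augmented seventh; each chord root moves by that interval while the quality stays the same.
A♭min7: root A♭ up an augmented seventh → G#, giving G#min7.
C♯7: root C♯ up an augmented seventh → B##, giving B##7.
C♭7: root C♭ up an augmented seventh → B, giving B7.
C♭M7: root C♭ up an augmented seventh → B, giving BM7.
G♭maj: root G♭ up an augmented seventh → F#, giving F#maj.

G#min7 B##7 B7 BM7 F#maj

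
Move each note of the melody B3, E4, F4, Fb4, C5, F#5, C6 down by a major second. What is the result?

B3 becomes A3
E4 becomes D4
F4 becomes Eb4
Fb4 becomes Ebb4
C5 becomes Bb4
F#5 becomes E5
C6 becomes Bb5

A3 D4 Eb4 Ebb4 Bb4 E5 Bb5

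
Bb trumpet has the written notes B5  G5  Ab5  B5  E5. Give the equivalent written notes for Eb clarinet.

First find concert pitch: the Bb trumpet sounds a major second below written, so B5 G5 Ab5 B5 E5 sounds A5 F5 Gb5 A5 D5.
Then write for Eb clarinet: it sounds a minor third above written, so the part must be a minor third below concert.
A5 → F#5
F5 → D5
Gb5 → Eb5
A5 → F#5
D5 → B4

F#5 D5 Eb5 F#5 B4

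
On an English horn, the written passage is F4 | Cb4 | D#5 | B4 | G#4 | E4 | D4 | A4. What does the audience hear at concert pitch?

Bb3 Fb3 G#4 E4 C#4 A3 G3 D4

Written C4 on the English horn sounds as F3, a perfect fifth lower; apply that shift to every note.
F4 becomes Bb3
Cb4 becomes Fb3
D#5 becomes G#4
B4 becomes E4
G#4 becomes C#4
E4 becomes A3
D4 becomes G3
A4 becomes D4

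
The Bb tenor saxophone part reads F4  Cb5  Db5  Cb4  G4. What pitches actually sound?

Eb3 Bbb3 Cb4 Bbb2 F3

Written C4 on the Bb tenor saxophone sounds as Bb2, a major ninth lower; apply that shift to every note.
F4 becomes Eb3
Cb5 becomes Bbb3
Db5 becomes Cb4
Cb4 becomes Bbb2
G4 becomes F3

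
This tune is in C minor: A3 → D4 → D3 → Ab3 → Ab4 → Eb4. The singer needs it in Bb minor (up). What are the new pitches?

C minor to Bb minor up is a minor seventh, so every note moves up by that interval.
A3 to G4
D4 to C5
D3 to C4
Ab3 to Gb4
Ab4 to Gb5
Eb4 to Db5

G4 C5 C4 Gb4 Gb5 Db5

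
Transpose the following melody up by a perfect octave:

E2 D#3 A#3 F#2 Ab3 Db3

E3 D#4 A#4 F#3 Ab4 Db4

E2 to E3
D#3 to D#4
A#3 to A#4
F#2 to F#3
Ab3 to Ab4
Db3 to Db4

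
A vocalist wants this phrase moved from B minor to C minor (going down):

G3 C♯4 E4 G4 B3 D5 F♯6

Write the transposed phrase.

Ab2 D3 F3 Ab3 C3 Eb4 G5

B minor to C minor down is a major seventh, so every note moves down by that interval.
G3 -> Ab2
C#4 -> D3
E4 -> F3
G4 -> Ab3
B3 -> C3
D5 -> Eb4
F#6 -> G5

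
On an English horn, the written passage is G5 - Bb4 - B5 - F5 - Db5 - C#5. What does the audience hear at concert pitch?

The English horn sounds a perfect fifth below written, so transpose each written note down a perfect fifth.
G5 gives C5
Bb4 gives Eb4
B5 gives E5
F5 gives Bb4
Db5 gives Gb4
C#5 gives F#4

C5 Eb4 E5 Bb4 Gb4 F#4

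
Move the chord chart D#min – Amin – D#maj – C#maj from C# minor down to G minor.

Amin Ebmin Amaj Gmaj

C# minor down to G minor is an augmented fourth; each chord root moves by that interval while the quality stays the same.
D#min: root D# down an augmented fourth → A, giving Amin.
Amin: root A down an augmented fourth → Eb, giving Ebmin.
D#maj: root D# down an augmented fourth → A, giving Amaj.
C#maj: root C# down an augmented fourth → G, giving Gmaj.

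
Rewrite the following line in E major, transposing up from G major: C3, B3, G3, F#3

A3 G#4 E4 D#4

G major to E major up is a major sixth, so every note moves up by that interval.
C3 becomes A3
B3 becomes G#4
G3 becomes E4
F#3 becomes D#4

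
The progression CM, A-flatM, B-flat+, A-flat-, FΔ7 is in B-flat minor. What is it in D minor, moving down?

B-flat minor down to D minor is a minor sixth; each chord root moves by that interval while the quality stays the same.
CM: root C down a minor sixth → E, giving EM.
A-flatM: root A-flat down a minor sixth → C, giving CM.
B-flat+: root B-flat down a minor sixth → D, giving D+.
A-flat-: root A-flat down a minor sixth → C, giving C-.
FΔ7: root F down a minor sixth → A, giving AΔ7.

EM CM D+ C- AΔ7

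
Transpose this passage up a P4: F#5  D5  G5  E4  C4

B5 G5 C6 A4 F4

F#5 becomes B5
D5 becomes G5
G5 becomes C6
E4 becomes A4
C4 becomes F4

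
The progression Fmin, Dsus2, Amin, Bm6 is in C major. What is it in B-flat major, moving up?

C major up to B-flat major is a minor seventh; each chord root moves by that interval while the quality stays the same.
Fmin: root F up a minor seventh → Eb, giving Ebmin.
Dsus2: root D up a minor seventh → C, giving Csus2.
Amin: root A up a minor seventh → G, giving Gmin.
Bm6: root B up a minor seventh → A, giving Am6.

Ebmin Csus2 Gmin Am6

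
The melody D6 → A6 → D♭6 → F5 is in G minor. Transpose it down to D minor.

A5 E6 Ab5 C5

From G down to D is a perfect fourth; apply that to each pitch.
D6 -> A5
A6 -> E6
Db6 -> Ab5
F5 -> C5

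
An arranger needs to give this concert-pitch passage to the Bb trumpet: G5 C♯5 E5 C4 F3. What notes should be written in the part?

A5 D#5 F#5 D4 G3

The Bb trumpet sounds a major second below written, so the written part must be a major second above concert — transpose each note up.
G5 to A5
C#5 to D#5
E5 to F#5
C4 to D4
F3 to G3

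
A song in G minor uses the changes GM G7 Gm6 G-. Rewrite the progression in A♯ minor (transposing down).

G minor down to A♯ minor is a diminished seventh; each chord root moves by that interval while the quality stays the same.
GM: root G down a diminished seventh → A#, giving A#M.
G7: root G down a diminished seventh → A#, giving A#7.
Gm6: root G down a diminished seventh → A#, giving A#m6.
G-: root G down a diminished seventh → A#, giving A#-.

A#M A#7 A#m6 A#-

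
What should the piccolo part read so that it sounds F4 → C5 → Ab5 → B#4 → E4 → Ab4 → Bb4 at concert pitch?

F3 C4 Ab4 B#3 E3 Ab3 Bb3

Written C4 sounds as C5 on the piccolo, so concert pitches are written a perfect octave down.
F4 gives F3
C5 gives C4
Ab5 gives Ab4
B#4 gives B#3
E4 gives E3
Ab4 gives Ab3
Bb4 gives Bb3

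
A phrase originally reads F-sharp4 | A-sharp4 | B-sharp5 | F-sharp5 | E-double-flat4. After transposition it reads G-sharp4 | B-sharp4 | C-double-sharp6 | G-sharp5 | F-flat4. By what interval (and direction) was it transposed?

From F#4 to G#4 is 2 letter names — a second of some quality.
F#4 to G#4 is 2 semitones, which makes it a major second; the second version is higher, so the direction is up.
Checking another pair — Ebb4 → Fb4 — gives the same interval.

up a major second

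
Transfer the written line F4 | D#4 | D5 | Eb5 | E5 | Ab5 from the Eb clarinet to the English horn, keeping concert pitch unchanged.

First find concert pitch: the Eb clarinet sounds a minor third above written, so F4 D#4 D5 Eb5 E5 Ab5 sounds Ab4 F#4 F5 Gb5 G5 Cb6.
Then write for English horn: it sounds a perfect fifth below written, so the part must be a perfect fifth above concert.
Ab4 → Eb5
F#4 → C#5
F5 → C6
Gb5 → Db6
G5 → D6
Cb6 → Gb6

Eb5 C#5 C6 Db6 D6 Gb6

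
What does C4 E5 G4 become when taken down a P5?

F3 A4 C4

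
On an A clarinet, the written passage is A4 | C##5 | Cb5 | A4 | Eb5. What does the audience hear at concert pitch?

The A clarinet sounds a minor third below written, so transpose each written note down a minor third.
A4 → F#4
C##5 → A##4
Cb5 → Ab4
A4 → F#4
Eb5 → C5

F#4 A##4 Ab4 F#4 C5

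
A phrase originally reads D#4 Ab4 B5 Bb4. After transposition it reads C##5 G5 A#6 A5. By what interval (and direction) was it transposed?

up a major seventh

Take the first pair: D#4 → C##5. D to C spans 7 letter names, so the interval is some kind of seventh.
D#4 to C##5 is 11 semitones, which makes it a major seventh; the second version is higher, so the direction is up.
Checking another pair — Bb4 → A5 — gives the same interval.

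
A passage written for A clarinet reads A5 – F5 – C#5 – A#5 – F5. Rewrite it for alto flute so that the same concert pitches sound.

First find concert pitch: the A clarinet sounds a minor third below written, so A5 F5 C#5 A#5 F5 sounds F#5 D5 A#4 F##5 D5.
Then write for alto flute: it sounds a perfect fourth below written, so the part must be a perfect fourth above concert.
F#5 → B5
D5 → G5
A#4 → D#5
F##5 → B#5
D5 → G5

B5 G5 D#5 B#5 G5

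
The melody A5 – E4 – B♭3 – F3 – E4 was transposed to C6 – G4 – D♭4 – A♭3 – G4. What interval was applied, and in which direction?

Take the first pair: A5 → C6. A to C spans 3 letter names, so the interval is some kind of third.
A5 to C6 is 3 semitones, which makes it a minor third; the second version is higher, so the direction is up.
Checking another pair — E4 → G4 — gives the same interval.

up a minor third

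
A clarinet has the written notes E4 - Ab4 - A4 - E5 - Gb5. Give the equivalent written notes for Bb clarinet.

D#4 G4 G#4 D#5 F5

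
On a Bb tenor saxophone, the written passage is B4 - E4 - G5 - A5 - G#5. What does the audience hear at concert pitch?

Written C4 on the Bb tenor saxophone sounds as Bb2, a major ninth lower; apply that shift to every note.
B4 becomes A3
E4 becomes D3
G5 becomes F4
A5 becomes G4
G#5 becomes F#4

A3 D3 F4 G4 F#4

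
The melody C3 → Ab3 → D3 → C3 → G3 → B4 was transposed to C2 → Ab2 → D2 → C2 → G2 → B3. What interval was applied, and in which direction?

Take the first pair: C3 → C2. C to C spans 8 letter names, so the interval is some kind of octave.
C2 to C3 is 12 semitones, which makes it a perfect octave; the second version is lower, so the direction is down.
Checking another pair — B4 → B3 — gives the same interval.

down a perfect octave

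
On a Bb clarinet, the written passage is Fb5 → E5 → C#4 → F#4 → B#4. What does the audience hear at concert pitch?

Ebb5 D5 B3 E4 A#4

Written C4 on the Bb clarinet sounds as Bb3, a major second lower; apply that shift to every note.
Fb5 gives Ebb5
E5 gives D5
C#4 gives B3
F#4 gives E4
B#4 gives A#4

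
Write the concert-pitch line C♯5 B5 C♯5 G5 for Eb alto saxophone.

A#5 G#6 A#5 E6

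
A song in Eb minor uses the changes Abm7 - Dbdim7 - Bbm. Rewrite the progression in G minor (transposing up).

Cm7 Fdim7 Dm

Eb minor up to G minor is a major third; each chord root moves by that interval while the quality stays the same.
Abm7: root Ab up a major third → C, giving Cm7.
Dbdim7: root Db up a major third → F, giving Fdim7.
Bbm: root Bb up a major third → D, giving Dm.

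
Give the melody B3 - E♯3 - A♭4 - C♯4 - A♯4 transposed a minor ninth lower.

A#2 D##2 G3 B#2 G##3

B3 to A#2
E#3 to D##2
Ab4 to G3
C#4 to B#2
A#4 to G##3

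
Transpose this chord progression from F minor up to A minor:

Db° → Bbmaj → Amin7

F° Dmaj C#min7

F minor up to A minor is a major third; each chord root moves by that interval while the quality stays the same.
Db°: root Db up a major third → F, giving F°.
Bbmaj: root Bb up a major third → D, giving Dmaj.
Amin7: root A up a major third → C#, giving C#min7.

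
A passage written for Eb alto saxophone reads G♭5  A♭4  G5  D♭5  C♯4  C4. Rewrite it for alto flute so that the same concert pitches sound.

Ebb5 Fb4 Eb5 Bbb4 A3 Ab3

First find concert pitch: the Eb alto saxophone sounds a major sixth below written, so G♭5 A♭4 G5 D♭5 C♯4 C4 sounds Bbb4 Cb4 Bb4 Fb4 E3 Eb3.
Then write for alto flute: it sounds a perfect fourth below written, so the part must be a perfect fourth above concert.
Bbb4 → Ebb5
Cb4 → Fb4
Bb4 → Eb5
Fb4 → Bbb4
E3 → A3
Eb3 → Ab3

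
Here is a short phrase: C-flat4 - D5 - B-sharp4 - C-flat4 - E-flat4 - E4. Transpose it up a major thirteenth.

Ab5 B6 G##6 Ab5 C6 C#6

Cb4 gives Ab5
D5 gives B6
B#4 gives G##6
Cb4 gives Ab5
Eb4 gives C6
E4 gives C#6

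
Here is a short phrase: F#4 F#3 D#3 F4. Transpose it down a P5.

B3 B2 G#2 Bb3

A perfect fifth down from F#4 gives B3.
A perfect fifth down from F#3 gives B2.
D#3: a fifth down reaches G, and 7 semitones makes it G#2.
F4 down a perfect fifth is Bb3.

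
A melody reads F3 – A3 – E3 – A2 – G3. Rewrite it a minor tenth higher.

Ab4 C5 G4 C4 Bb4

F3 up a minor tenth is Ab4.
A minor tenth up from A3 gives C5.
E3 up a minor tenth is G4.
A2: a tenth up reaches C, and 15 semitones makes it C4.
A minor tenth up from G3 gives Bb4.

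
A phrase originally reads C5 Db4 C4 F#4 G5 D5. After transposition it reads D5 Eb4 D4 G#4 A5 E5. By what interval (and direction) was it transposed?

up a major second

From C5 to D5 is 2 letter names — a second of some quality.
C5 to D5 is 2 semitones, which makes it a major second; the second version is higher, so the direction is up.
Checking another pair — D5 → E5 — gives the same interval.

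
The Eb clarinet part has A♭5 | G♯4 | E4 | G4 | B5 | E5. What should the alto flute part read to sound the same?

Fb6 E5 C5 Eb5 G6 C6

First find concert pitch: the Eb clarinet sounds a minor third above written, so A♭5 G♯4 E4 G4 B5 E5 sounds Cb6 B4 G4 Bb4 D6 G5.
Then write for alto flute: it sounds a perfect fourth below written, so the part must be a perfect fourth above concert.
Cb6 → Fb6
B4 → E5
G4 → C5
Bb4 → Eb5
D6 → G6
G5 → C6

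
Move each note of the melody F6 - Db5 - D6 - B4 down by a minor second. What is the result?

F6: a second down reaches E, and 1 semitone makes it E6.
A minor second down from Db5 gives C5.
A minor second down from D6 gives C#6.
B4: a second down reaches A, and 1 semitone makes it A#4.

E6 C5 C#6 A#4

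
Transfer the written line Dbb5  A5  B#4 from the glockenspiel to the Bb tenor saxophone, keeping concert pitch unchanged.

Ebb8 B8 C##8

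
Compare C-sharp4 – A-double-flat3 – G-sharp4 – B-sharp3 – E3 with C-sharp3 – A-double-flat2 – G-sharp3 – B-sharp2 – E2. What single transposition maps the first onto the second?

Take the first pair: C#4 → C#3. C to C spans 8 letter names, so the interval is some kind of octave.
C#3 to C#4 is 12 semitones, which makes it a perfect octave; the second version is lower, so the direction is down.
Checking another pair — E3 → E2 — gives the same interval.

down a perfect octave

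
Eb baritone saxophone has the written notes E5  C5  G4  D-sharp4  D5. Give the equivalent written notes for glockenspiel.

First find concert pitch: the Eb baritone saxophone sounds a major thirteenth below written, so E5 C5 G4 D-sharp4 D5 sounds G3 Eb3 Bb2 F#2 F3.
Then write for glockenspiel: it sounds a perfect fifteenth above written, so the part must be a perfect fifteenth below concert.
G3 → G1
Eb3 → Eb1
Bb2 → Bb0
F#2 → F#0
F3 → F1

G1 Eb1 Bb0 F#0 F1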